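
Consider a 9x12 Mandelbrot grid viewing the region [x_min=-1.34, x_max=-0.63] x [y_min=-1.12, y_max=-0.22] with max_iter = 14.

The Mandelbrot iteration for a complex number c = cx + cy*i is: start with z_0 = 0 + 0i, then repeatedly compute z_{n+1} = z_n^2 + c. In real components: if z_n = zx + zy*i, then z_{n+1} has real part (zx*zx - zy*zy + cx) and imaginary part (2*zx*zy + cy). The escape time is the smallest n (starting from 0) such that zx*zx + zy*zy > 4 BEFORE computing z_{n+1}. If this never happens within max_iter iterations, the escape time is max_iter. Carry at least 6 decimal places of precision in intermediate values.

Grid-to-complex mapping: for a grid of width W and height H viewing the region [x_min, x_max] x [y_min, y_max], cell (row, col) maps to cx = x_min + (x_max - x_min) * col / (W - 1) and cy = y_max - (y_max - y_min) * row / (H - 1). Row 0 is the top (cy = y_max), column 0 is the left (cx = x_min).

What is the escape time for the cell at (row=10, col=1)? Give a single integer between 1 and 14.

Answer: 3

Derivation:
z_0 = 0 + 0i, c = -1.2512 + -1.0382i
Iter 1: z = -1.2512 + -1.0382i, |z|^2 = 2.6434
Iter 2: z = -0.7634 + 1.5599i, |z|^2 = 3.0160
Iter 3: z = -3.1016 + -3.4199i, |z|^2 = 21.3158
Escaped at iteration 3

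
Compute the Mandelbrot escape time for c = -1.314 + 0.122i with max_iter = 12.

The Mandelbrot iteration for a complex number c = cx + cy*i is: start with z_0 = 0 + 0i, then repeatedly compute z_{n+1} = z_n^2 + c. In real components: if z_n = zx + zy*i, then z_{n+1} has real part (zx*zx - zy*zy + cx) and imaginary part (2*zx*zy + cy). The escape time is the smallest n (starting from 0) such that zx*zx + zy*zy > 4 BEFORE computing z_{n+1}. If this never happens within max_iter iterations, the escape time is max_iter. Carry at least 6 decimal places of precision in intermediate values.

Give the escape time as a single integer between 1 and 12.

z_0 = 0 + 0i, c = -1.3140 + 0.1220i
Iter 1: z = -1.3140 + 0.1220i, |z|^2 = 1.7415
Iter 2: z = 0.3977 + -0.1986i, |z|^2 = 0.1976
Iter 3: z = -1.1953 + -0.0360i, |z|^2 = 1.4300
Iter 4: z = 0.1134 + 0.2080i, |z|^2 = 0.0561
Iter 5: z = -1.3444 + 0.1692i, |z|^2 = 1.8361
Iter 6: z = 0.4648 + -0.3329i, |z|^2 = 0.3269
Iter 7: z = -1.2087 + -0.1875i, |z|^2 = 1.4962
Iter 8: z = 0.1119 + 0.5752i, |z|^2 = 0.3434
Iter 9: z = -1.6323 + 0.2507i, |z|^2 = 2.7274
Iter 10: z = 1.2876 + -0.6965i, |z|^2 = 2.1432
Iter 11: z = -0.1411 + -1.6717i, |z|^2 = 2.8146

Answer: 12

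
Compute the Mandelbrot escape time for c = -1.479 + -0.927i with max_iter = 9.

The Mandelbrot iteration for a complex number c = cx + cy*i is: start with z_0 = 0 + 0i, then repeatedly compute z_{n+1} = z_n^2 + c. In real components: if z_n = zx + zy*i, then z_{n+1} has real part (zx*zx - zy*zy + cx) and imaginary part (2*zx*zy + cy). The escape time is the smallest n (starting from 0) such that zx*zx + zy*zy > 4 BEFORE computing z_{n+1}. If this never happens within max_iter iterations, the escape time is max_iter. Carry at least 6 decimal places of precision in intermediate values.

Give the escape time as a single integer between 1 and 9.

Answer: 3

Derivation:
z_0 = 0 + 0i, c = -1.4790 + -0.9270i
Iter 1: z = -1.4790 + -0.9270i, |z|^2 = 3.0468
Iter 2: z = -0.1509 + 1.8151i, |z|^2 = 3.3172
Iter 3: z = -4.7507 + -1.4747i, |z|^2 = 24.7440
Escaped at iteration 3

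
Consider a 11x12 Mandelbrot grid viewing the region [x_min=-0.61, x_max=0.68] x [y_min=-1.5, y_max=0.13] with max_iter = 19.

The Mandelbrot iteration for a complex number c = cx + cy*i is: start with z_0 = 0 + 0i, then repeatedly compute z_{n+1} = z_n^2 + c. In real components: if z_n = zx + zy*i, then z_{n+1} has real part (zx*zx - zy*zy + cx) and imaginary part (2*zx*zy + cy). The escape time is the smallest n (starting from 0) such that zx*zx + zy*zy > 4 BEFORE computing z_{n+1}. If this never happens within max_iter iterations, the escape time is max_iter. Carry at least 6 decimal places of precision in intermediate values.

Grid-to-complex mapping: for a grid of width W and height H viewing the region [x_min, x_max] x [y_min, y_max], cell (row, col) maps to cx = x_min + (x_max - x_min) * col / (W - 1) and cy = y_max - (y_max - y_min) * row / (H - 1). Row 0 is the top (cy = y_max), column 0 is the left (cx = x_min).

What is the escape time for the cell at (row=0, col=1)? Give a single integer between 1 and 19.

Answer: 19

Derivation:
z_0 = 0 + 0i, c = -0.4810 + 0.1300i
Iter 1: z = -0.4810 + 0.1300i, |z|^2 = 0.2483
Iter 2: z = -0.2665 + 0.0049i, |z|^2 = 0.0711
Iter 3: z = -0.4100 + 0.1274i, |z|^2 = 0.1843
Iter 4: z = -0.3291 + 0.0256i, |z|^2 = 0.1090
Iter 5: z = -0.3733 + 0.1132i, |z|^2 = 0.1522
Iter 6: z = -0.3544 + 0.0455i, |z|^2 = 0.1277
Iter 7: z = -0.3574 + 0.0977i, |z|^2 = 0.1373
Iter 8: z = -0.3628 + 0.0601i, |z|^2 = 0.1352
Iter 9: z = -0.3530 + 0.0864i, |z|^2 = 0.1321
Iter 10: z = -0.3639 + 0.0690i, |z|^2 = 0.1372
Iter 11: z = -0.3534 + 0.0798i, |z|^2 = 0.1312
Iter 12: z = -0.3625 + 0.0736i, |z|^2 = 0.1368
Iter 13: z = -0.3550 + 0.0766i, |z|^2 = 0.1319
Iter 14: z = -0.3608 + 0.0756i, |z|^2 = 0.1359
Iter 15: z = -0.3565 + 0.0754i, |z|^2 = 0.1328
Iter 16: z = -0.3596 + 0.0762i, |z|^2 = 0.1351
Iter 17: z = -0.3575 + 0.0752i, |z|^2 = 0.1335
Iter 18: z = -0.3588 + 0.0762i, |z|^2 = 0.1346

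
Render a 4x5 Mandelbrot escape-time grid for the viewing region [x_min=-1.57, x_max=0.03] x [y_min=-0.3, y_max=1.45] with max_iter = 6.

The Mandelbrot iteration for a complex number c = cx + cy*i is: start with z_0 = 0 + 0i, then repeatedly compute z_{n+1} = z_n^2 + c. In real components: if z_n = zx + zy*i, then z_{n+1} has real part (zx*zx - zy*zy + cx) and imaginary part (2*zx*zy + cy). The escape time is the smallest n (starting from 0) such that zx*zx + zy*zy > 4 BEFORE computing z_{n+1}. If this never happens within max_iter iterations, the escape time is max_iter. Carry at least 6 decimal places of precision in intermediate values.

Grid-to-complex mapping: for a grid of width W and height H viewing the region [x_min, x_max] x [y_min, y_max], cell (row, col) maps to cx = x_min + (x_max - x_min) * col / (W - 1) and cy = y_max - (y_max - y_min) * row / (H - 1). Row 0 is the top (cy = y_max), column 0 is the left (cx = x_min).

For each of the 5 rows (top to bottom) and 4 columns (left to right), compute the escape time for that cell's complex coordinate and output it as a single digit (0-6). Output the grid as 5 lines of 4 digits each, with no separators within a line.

(row=0, col=0): c = -1.5700 + 1.4500i → escape time 1
(row=0, col=1): c = -1.0367 + 1.4500i → escape time 2
(row=0, col=2): c = -0.5033 + 1.4500i → escape time 2
(row=0, col=3): c = 0.0300 + 1.4500i → escape time 2
(row=1, col=0): c = -1.5700 + 1.0125i → escape time 2
(row=1, col=1): c = -1.0367 + 1.0125i → escape time 3
(row=1, col=2): c = -0.5033 + 1.0125i → escape time 4
(row=1, col=3): c = 0.0300 + 1.0125i → escape time 5
(row=2, col=0): c = -1.5700 + 0.5750i → escape time 3
(row=2, col=1): c = -1.0367 + 0.5750i → escape time 5
(row=2, col=2): c = -0.5033 + 0.5750i → escape time 6
(row=2, col=3): c = 0.0300 + 0.5750i → escape time 6
(row=3, col=0): c = -1.5700 + 0.1375i → escape time 6
(row=3, col=1): c = -1.0367 + 0.1375i → escape time 6
(row=3, col=2): c = -0.5033 + 0.1375i → escape time 6
(row=3, col=3): c = 0.0300 + 0.1375i → escape time 6
(row=4, col=0): c = -1.5700 + -0.3000i → escape time 4
(row=4, col=1): c = -1.0367 + -0.3000i → escape time 6
(row=4, col=2): c = -0.5033 + -0.3000i → escape time 6
(row=4, col=3): c = 0.0300 + -0.3000i → escape time 6

Answer: 1222
2345
3566
6666
4666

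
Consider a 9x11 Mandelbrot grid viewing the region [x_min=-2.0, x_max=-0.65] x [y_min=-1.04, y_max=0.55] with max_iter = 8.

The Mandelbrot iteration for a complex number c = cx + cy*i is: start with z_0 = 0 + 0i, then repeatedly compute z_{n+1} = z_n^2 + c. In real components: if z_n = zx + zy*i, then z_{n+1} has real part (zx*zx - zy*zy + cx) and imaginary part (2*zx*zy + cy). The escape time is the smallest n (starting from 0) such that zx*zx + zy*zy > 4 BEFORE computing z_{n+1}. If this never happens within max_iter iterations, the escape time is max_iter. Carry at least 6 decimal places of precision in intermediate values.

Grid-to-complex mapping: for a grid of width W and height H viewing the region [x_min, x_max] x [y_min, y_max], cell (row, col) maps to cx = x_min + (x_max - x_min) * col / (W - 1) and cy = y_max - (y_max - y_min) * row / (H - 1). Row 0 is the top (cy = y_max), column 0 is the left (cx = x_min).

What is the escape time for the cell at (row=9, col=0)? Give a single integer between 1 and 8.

Answer: 1

Derivation:
z_0 = 0 + 0i, c = -2.0000 + -0.8810i
Iter 1: z = -2.0000 + -0.8810i, |z|^2 = 4.7762
Escaped at iteration 1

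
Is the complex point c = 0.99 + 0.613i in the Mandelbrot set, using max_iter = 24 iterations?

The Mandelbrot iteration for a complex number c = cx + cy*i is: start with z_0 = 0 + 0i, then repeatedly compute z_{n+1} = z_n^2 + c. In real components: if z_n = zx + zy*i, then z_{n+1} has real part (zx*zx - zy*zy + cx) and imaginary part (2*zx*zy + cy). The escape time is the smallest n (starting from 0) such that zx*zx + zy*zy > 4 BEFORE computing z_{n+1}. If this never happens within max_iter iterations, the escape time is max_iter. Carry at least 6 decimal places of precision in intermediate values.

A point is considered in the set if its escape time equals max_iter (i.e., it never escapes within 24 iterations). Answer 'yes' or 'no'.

Answer: no

Derivation:
z_0 = 0 + 0i, c = 0.9900 + 0.6130i
Iter 1: z = 0.9900 + 0.6130i, |z|^2 = 1.3559
Iter 2: z = 1.5943 + 1.8267i, |z|^2 = 5.8789
Escaped at iteration 2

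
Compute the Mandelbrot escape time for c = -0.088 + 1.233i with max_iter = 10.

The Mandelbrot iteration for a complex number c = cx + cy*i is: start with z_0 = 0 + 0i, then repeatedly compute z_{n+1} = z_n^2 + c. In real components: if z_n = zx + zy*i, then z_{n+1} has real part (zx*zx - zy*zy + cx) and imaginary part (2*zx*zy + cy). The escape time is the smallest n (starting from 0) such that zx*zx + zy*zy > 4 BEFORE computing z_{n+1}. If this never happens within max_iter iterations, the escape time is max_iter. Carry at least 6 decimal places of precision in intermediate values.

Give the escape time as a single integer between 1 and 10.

z_0 = 0 + 0i, c = -0.0880 + 1.2330i
Iter 1: z = -0.0880 + 1.2330i, |z|^2 = 1.5280
Iter 2: z = -1.6005 + 1.0160i, |z|^2 = 3.5940
Iter 3: z = 1.4415 + -2.0193i, |z|^2 = 6.1554
Escaped at iteration 3

Answer: 3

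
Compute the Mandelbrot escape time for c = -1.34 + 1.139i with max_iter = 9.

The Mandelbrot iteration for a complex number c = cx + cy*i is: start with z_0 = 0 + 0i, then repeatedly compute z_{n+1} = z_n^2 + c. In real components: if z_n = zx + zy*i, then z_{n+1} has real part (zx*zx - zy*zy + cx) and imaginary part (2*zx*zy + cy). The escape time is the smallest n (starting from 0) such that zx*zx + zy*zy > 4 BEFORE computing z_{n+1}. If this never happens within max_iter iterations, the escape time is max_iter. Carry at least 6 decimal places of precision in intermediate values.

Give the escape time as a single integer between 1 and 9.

Answer: 2

Derivation:
z_0 = 0 + 0i, c = -1.3400 + 1.1390i
Iter 1: z = -1.3400 + 1.1390i, |z|^2 = 3.0929
Iter 2: z = -0.8417 + -1.9135i, |z|^2 = 4.3701
Escaped at iteration 2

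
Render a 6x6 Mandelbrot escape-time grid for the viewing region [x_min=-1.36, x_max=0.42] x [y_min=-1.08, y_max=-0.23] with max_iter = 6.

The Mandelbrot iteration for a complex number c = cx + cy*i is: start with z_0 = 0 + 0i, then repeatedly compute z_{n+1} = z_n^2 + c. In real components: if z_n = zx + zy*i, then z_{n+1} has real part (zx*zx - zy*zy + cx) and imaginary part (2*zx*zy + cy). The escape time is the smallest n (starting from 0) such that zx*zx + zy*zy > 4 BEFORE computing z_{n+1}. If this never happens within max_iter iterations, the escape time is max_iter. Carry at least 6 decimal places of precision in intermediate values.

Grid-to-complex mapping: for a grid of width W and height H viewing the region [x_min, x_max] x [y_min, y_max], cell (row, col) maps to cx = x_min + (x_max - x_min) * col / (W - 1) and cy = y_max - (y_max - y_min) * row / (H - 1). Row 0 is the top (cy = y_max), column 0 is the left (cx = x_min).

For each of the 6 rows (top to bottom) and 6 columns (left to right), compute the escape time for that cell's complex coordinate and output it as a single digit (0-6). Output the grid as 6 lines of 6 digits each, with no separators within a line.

Answer: 666666
566666
356666
335664
334653
333542

Derivation:
(row=0, col=0): c = -1.3600 + -0.2300i → escape time 6
(row=0, col=1): c = -1.0040 + -0.2300i → escape time 6
(row=0, col=2): c = -0.6480 + -0.2300i → escape time 6
(row=0, col=3): c = -0.2920 + -0.2300i → escape time 6
(row=0, col=4): c = 0.0640 + -0.2300i → escape time 6
(row=0, col=5): c = 0.4200 + -0.2300i → escape time 6
(row=1, col=0): c = -1.3600 + -0.4000i → escape time 5
(row=1, col=1): c = -1.0040 + -0.4000i → escape time 6
(row=1, col=2): c = -0.6480 + -0.4000i → escape time 6
(row=1, col=3): c = -0.2920 + -0.4000i → escape time 6
(row=1, col=4): c = 0.0640 + -0.4000i → escape time 6
(row=1, col=5): c = 0.4200 + -0.4000i → escape time 6
(row=2, col=0): c = -1.3600 + -0.5700i → escape time 3
(row=2, col=1): c = -1.0040 + -0.5700i → escape time 5
(row=2, col=2): c = -0.6480 + -0.5700i → escape time 6
(row=2, col=3): c = -0.2920 + -0.5700i → escape time 6
(row=2, col=4): c = 0.0640 + -0.5700i → escape time 6
(row=2, col=5): c = 0.4200 + -0.5700i → escape time 6
(row=3, col=0): c = -1.3600 + -0.7400i → escape time 3
(row=3, col=1): c = -1.0040 + -0.7400i → escape time 3
(row=3, col=2): c = -0.6480 + -0.7400i → escape time 5
(row=3, col=3): c = -0.2920 + -0.7400i → escape time 6
(row=3, col=4): c = 0.0640 + -0.7400i → escape time 6
(row=3, col=5): c = 0.4200 + -0.7400i → escape time 4
(row=4, col=0): c = -1.3600 + -0.9100i → escape time 3
(row=4, col=1): c = -1.0040 + -0.9100i → escape time 3
(row=4, col=2): c = -0.6480 + -0.9100i → escape time 4
(row=4, col=3): c = -0.2920 + -0.9100i → escape time 6
(row=4, col=4): c = 0.0640 + -0.9100i → escape time 5
(row=4, col=5): c = 0.4200 + -0.9100i → escape time 3
(row=5, col=0): c = -1.3600 + -1.0800i → escape time 3
(row=5, col=1): c = -1.0040 + -1.0800i → escape time 3
(row=5, col=2): c = -0.6480 + -1.0800i → escape time 3
(row=5, col=3): c = -0.2920 + -1.0800i → escape time 5
(row=5, col=4): c = 0.0640 + -1.0800i → escape time 4
(row=5, col=5): c = 0.4200 + -1.0800i → escape time 2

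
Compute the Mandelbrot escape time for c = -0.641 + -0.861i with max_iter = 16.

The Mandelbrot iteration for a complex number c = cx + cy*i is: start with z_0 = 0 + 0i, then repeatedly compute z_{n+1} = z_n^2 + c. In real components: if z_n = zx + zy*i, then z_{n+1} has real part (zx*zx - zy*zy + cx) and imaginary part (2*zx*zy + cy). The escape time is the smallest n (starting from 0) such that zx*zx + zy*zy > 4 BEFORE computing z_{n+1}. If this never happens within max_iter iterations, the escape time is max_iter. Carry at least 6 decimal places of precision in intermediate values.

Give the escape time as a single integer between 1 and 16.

z_0 = 0 + 0i, c = -0.6410 + -0.8610i
Iter 1: z = -0.6410 + -0.8610i, |z|^2 = 1.1522
Iter 2: z = -0.9714 + 0.2428i, |z|^2 = 1.0026
Iter 3: z = 0.2437 + -1.3327i, |z|^2 = 1.8356
Iter 4: z = -2.3578 + -1.5107i, |z|^2 = 7.8413
Escaped at iteration 4

Answer: 4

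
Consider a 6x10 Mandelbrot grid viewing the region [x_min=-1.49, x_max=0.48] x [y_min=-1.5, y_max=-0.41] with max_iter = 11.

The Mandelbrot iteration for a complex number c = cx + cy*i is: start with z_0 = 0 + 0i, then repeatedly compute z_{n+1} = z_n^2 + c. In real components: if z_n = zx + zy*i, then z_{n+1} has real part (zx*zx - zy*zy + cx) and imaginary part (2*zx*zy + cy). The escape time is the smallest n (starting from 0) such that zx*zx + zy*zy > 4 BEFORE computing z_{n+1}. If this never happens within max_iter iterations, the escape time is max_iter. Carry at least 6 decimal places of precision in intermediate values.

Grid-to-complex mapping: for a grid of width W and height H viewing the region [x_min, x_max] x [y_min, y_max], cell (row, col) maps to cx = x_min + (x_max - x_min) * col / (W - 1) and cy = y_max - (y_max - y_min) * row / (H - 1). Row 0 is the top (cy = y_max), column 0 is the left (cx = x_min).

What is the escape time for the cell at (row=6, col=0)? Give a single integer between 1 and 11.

z_0 = 0 + 0i, c = -1.4900 + -1.1367i
Iter 1: z = -1.4900 + -1.1367i, |z|^2 = 3.5121
Iter 2: z = -0.5619 + 2.2506i, |z|^2 = 5.3809
Escaped at iteration 2

Answer: 2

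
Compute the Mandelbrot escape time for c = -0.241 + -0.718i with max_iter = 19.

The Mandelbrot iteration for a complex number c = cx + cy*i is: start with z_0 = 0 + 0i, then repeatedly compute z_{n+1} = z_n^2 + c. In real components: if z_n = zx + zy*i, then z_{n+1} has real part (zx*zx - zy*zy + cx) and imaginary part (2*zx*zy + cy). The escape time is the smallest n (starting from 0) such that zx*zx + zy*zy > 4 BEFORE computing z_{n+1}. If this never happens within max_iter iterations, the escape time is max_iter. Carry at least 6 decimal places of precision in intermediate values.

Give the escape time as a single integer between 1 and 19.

Answer: 19

Derivation:
z_0 = 0 + 0i, c = -0.2410 + -0.7180i
Iter 1: z = -0.2410 + -0.7180i, |z|^2 = 0.5736
Iter 2: z = -0.6984 + -0.3719i, |z|^2 = 0.6262
Iter 3: z = 0.1085 + -0.1985i, |z|^2 = 0.0512
Iter 4: z = -0.2686 + -0.7611i, |z|^2 = 0.6514
Iter 5: z = -0.7481 + -0.3091i, |z|^2 = 0.6552
Iter 6: z = 0.2230 + -0.2555i, |z|^2 = 0.1150
Iter 7: z = -0.2565 + -0.8320i, |z|^2 = 0.7580
Iter 8: z = -0.8674 + -0.2911i, |z|^2 = 0.8371
Iter 9: z = 0.4266 + -0.2129i, |z|^2 = 0.2273
Iter 10: z = -0.1044 + -0.8997i, |z|^2 = 0.8203
Iter 11: z = -1.0395 + -0.5302i, |z|^2 = 1.3617
Iter 12: z = 0.5585 + 0.3842i, |z|^2 = 0.4596
Iter 13: z = -0.0767 + -0.2888i, |z|^2 = 0.0893
Iter 14: z = -0.3185 + -0.6737i, |z|^2 = 0.5553
Iter 15: z = -0.5934 + -0.2888i, |z|^2 = 0.4356
Iter 16: z = 0.0277 + -0.3752i, |z|^2 = 0.1415
Iter 17: z = -0.3810 + -0.7388i, |z|^2 = 0.6910
Iter 18: z = -0.6416 + -0.1550i, |z|^2 = 0.4357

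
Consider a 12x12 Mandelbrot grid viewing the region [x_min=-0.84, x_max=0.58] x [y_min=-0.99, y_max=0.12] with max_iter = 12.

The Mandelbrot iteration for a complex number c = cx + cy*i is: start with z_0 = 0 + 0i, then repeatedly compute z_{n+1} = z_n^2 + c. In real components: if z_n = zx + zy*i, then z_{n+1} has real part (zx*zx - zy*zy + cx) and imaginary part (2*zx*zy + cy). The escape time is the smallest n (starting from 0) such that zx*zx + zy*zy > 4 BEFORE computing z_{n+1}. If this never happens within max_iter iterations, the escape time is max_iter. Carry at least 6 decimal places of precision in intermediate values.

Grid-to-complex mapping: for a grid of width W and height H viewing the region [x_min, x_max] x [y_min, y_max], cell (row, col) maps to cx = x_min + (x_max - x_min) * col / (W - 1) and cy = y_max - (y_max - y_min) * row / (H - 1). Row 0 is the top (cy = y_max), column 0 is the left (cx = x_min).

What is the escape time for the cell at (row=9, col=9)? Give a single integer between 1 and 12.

z_0 = 0 + 0i, c = 0.3218 + -0.7882i
Iter 1: z = 0.3218 + -0.7882i, |z|^2 = 0.7248
Iter 2: z = -0.1958 + -1.2955i, |z|^2 = 1.7166
Iter 3: z = -1.3181 + -0.2808i, |z|^2 = 1.8162
Iter 4: z = 1.9804 + -0.0481i, |z|^2 = 3.9243
Iter 5: z = 4.2415 + -0.9785i, |z|^2 = 18.9478
Escaped at iteration 5

Answer: 5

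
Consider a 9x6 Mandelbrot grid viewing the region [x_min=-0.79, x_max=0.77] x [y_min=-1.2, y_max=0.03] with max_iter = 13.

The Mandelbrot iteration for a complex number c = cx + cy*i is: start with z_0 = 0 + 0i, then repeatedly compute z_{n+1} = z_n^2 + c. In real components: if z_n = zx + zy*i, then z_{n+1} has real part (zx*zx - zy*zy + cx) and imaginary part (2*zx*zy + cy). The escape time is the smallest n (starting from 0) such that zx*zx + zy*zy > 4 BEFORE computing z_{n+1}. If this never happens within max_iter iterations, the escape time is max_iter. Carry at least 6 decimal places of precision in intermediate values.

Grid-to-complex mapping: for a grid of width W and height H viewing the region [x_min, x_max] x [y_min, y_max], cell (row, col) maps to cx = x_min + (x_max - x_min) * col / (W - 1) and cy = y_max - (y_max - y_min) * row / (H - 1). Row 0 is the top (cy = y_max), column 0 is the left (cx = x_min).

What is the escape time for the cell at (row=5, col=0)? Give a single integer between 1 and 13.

z_0 = 0 + 0i, c = -0.7900 + -1.2000i
Iter 1: z = -0.7900 + -1.2000i, |z|^2 = 2.0641
Iter 2: z = -1.6059 + 0.6960i, |z|^2 = 3.0633
Iter 3: z = 1.3045 + -3.4354i, |z|^2 = 13.5038
Escaped at iteration 3

Answer: 3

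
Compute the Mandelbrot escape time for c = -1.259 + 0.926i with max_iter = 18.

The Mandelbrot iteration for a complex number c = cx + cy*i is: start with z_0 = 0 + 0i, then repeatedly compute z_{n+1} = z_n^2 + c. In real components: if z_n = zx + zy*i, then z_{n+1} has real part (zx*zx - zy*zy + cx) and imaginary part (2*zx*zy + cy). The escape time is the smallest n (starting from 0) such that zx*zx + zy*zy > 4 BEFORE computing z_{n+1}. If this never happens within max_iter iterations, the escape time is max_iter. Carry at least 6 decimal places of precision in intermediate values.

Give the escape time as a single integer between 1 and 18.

z_0 = 0 + 0i, c = -1.2590 + 0.9260i
Iter 1: z = -1.2590 + 0.9260i, |z|^2 = 2.4426
Iter 2: z = -0.5314 + -1.4057i, |z|^2 = 2.2583
Iter 3: z = -2.9525 + 2.4199i, |z|^2 = 14.5734
Escaped at iteration 3

Answer: 3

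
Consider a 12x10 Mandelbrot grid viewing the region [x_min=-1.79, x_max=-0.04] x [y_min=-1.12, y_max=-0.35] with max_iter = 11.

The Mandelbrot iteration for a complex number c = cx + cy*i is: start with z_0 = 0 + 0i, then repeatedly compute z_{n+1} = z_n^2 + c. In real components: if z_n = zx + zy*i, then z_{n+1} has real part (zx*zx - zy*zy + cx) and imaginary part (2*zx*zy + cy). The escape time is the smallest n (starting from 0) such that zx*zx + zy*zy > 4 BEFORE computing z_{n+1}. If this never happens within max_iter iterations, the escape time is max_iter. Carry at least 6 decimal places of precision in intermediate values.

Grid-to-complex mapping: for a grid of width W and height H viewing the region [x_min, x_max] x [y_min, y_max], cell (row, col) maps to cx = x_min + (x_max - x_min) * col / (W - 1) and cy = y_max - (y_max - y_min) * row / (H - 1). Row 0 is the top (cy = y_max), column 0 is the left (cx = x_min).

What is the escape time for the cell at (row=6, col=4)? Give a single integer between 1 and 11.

z_0 = 0 + 0i, c = -1.1536 + -0.8633i
Iter 1: z = -1.1536 + -0.8633i, |z|^2 = 2.0762
Iter 2: z = -0.5681 + 1.1286i, |z|^2 = 1.5965
Iter 3: z = -2.1047 + -2.1457i, |z|^2 = 9.0335
Escaped at iteration 3

Answer: 3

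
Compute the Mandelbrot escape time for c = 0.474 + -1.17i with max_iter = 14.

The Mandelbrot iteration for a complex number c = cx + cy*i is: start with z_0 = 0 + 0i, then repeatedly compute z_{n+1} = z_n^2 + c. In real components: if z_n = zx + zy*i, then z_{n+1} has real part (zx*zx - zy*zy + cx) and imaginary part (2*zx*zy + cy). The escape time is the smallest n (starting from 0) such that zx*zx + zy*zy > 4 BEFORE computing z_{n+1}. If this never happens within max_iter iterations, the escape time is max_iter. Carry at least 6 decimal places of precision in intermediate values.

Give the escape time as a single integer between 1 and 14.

Answer: 2

Derivation:
z_0 = 0 + 0i, c = 0.4740 + -1.1700i
Iter 1: z = 0.4740 + -1.1700i, |z|^2 = 1.5936
Iter 2: z = -0.6702 + -2.2792i, |z|^2 = 5.6438
Escaped at iteration 2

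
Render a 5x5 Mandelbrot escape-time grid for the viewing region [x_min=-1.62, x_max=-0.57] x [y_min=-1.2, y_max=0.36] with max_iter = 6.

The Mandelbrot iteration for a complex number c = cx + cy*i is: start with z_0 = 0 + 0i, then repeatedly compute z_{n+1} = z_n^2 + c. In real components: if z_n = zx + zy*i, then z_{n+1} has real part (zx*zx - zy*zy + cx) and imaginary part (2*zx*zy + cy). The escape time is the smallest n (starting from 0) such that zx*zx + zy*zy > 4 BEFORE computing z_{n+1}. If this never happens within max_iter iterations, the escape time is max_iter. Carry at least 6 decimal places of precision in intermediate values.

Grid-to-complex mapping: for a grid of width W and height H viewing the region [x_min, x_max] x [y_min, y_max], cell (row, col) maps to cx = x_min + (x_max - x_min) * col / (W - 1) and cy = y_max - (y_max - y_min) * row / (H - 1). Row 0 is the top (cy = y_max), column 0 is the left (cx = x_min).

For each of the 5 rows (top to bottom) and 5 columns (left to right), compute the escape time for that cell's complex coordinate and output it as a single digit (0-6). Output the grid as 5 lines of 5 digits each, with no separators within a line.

(row=0, col=0): c = -1.6200 + 0.3600i → escape time 4
(row=0, col=1): c = -1.3575 + 0.3600i → escape time 6
(row=0, col=2): c = -1.0950 + 0.3600i → escape time 6
(row=0, col=3): c = -0.8325 + 0.3600i → escape time 6
(row=0, col=4): c = -0.5700 + 0.3600i → escape time 6
(row=1, col=0): c = -1.6200 + -0.0300i → escape time 6
(row=1, col=1): c = -1.3575 + -0.0300i → escape time 6
(row=1, col=2): c = -1.0950 + -0.0300i → escape time 6
(row=1, col=3): c = -0.8325 + -0.0300i → escape time 6
(row=1, col=4): c = -0.5700 + -0.0300i → escape time 6
(row=2, col=0): c = -1.6200 + -0.4200i → escape time 3
(row=2, col=1): c = -1.3575 + -0.4200i → escape time 5
(row=2, col=2): c = -1.0950 + -0.4200i → escape time 6
(row=2, col=3): c = -0.8325 + -0.4200i → escape time 6
(row=2, col=4): c = -0.5700 + -0.4200i → escape time 6
(row=3, col=0): c = -1.6200 + -0.8100i → escape time 3
(row=3, col=1): c = -1.3575 + -0.8100i → escape time 3
(row=3, col=2): c = -1.0950 + -0.8100i → escape time 3
(row=3, col=3): c = -0.8325 + -0.8100i → escape time 4
(row=3, col=4): c = -0.5700 + -0.8100i → escape time 4
(row=4, col=0): c = -1.6200 + -1.2000i → escape time 1
(row=4, col=1): c = -1.3575 + -1.2000i → escape time 2
(row=4, col=2): c = -1.0950 + -1.2000i → escape time 3
(row=4, col=3): c = -0.8325 + -1.2000i → escape time 3
(row=4, col=4): c = -0.5700 + -1.2000i → escape time 3

Answer: 46666
66666
35666
33344
12333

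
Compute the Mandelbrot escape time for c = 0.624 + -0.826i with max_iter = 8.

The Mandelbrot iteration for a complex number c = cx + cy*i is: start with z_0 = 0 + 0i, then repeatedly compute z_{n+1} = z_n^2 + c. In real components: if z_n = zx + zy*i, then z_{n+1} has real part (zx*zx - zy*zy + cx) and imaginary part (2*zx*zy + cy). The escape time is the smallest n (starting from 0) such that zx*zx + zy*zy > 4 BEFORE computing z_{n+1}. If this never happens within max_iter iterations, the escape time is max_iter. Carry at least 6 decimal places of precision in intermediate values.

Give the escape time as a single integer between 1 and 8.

Answer: 3

Derivation:
z_0 = 0 + 0i, c = 0.6240 + -0.8260i
Iter 1: z = 0.6240 + -0.8260i, |z|^2 = 1.0717
Iter 2: z = 0.3311 + -1.8568i, |z|^2 = 3.5575
Iter 3: z = -2.7143 + -2.0556i, |z|^2 = 11.5927
Escaped at iteration 3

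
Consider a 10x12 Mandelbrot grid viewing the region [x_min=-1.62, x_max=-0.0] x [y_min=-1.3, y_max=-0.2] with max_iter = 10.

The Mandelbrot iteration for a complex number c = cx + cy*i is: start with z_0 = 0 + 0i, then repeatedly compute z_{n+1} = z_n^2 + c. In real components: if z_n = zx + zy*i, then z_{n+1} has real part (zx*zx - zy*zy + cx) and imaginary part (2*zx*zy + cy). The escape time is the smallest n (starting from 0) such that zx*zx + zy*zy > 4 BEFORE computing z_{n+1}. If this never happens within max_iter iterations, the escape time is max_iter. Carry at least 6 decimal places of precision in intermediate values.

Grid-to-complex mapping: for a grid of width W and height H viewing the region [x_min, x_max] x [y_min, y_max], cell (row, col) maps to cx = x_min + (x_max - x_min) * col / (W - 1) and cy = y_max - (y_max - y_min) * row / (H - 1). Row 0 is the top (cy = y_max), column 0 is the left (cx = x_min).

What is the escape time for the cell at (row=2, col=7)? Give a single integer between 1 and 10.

Answer: 10

Derivation:
z_0 = 0 + 0i, c = -0.3600 + -0.4000i
Iter 1: z = -0.3600 + -0.4000i, |z|^2 = 0.2896
Iter 2: z = -0.3904 + -0.1120i, |z|^2 = 0.1650
Iter 3: z = -0.2201 + -0.3126i, |z|^2 = 0.1461
Iter 4: z = -0.4092 + -0.2624i, |z|^2 = 0.2363
Iter 5: z = -0.2614 + -0.1852i, |z|^2 = 0.1026
Iter 6: z = -0.3260 + -0.3032i, |z|^2 = 0.1982
Iter 7: z = -0.3456 + -0.2023i, |z|^2 = 0.1604
Iter 8: z = -0.2815 + -0.2601i, |z|^2 = 0.1469
Iter 9: z = -0.3484 + -0.2536i, |z|^2 = 0.1857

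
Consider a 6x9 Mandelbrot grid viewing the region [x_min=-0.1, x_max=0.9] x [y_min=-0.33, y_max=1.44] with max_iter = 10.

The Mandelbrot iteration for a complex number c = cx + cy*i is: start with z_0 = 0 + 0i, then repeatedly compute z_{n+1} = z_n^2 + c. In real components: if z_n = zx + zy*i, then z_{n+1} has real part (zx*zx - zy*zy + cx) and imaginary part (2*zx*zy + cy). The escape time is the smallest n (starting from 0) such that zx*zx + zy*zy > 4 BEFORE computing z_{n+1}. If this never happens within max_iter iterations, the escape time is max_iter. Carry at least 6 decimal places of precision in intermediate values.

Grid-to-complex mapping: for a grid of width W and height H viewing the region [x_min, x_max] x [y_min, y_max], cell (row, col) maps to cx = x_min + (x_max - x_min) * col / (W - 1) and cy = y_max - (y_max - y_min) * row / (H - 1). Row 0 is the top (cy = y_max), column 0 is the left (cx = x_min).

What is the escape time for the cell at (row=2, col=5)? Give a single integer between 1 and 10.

z_0 = 0 + 0i, c = 0.9000 + 0.9975i
Iter 1: z = 0.9000 + 0.9975i, |z|^2 = 1.8050
Iter 2: z = 0.7150 + 2.7930i, |z|^2 = 8.3121
Escaped at iteration 2

Answer: 2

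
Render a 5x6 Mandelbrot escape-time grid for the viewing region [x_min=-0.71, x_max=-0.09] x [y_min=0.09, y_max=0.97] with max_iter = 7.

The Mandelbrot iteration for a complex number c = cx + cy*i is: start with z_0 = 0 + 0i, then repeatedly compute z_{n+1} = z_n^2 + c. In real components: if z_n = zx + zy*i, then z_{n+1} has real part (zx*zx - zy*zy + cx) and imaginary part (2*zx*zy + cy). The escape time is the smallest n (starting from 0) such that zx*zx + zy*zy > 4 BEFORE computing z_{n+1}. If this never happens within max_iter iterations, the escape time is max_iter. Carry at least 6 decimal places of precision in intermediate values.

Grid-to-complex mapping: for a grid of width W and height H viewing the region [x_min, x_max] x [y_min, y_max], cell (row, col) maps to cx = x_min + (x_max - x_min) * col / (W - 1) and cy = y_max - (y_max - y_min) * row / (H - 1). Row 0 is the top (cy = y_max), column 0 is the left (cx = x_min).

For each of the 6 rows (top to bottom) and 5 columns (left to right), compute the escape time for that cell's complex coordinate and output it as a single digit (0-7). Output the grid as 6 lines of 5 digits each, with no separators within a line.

Answer: 44567
45677
67777
77777
77777
77777

Derivation:
(row=0, col=0): c = -0.7100 + 0.9700i → escape time 4
(row=0, col=1): c = -0.5550 + 0.9700i → escape time 4
(row=0, col=2): c = -0.4000 + 0.9700i → escape time 5
(row=0, col=3): c = -0.2450 + 0.9700i → escape time 6
(row=0, col=4): c = -0.0900 + 0.9700i → escape time 7
(row=1, col=0): c = -0.7100 + 0.7940i → escape time 4
(row=1, col=1): c = -0.5550 + 0.7940i → escape time 5
(row=1, col=2): c = -0.4000 + 0.7940i → escape time 6
(row=1, col=3): c = -0.2450 + 0.7940i → escape time 7
(row=1, col=4): c = -0.0900 + 0.7940i → escape time 7
(row=2, col=0): c = -0.7100 + 0.6180i → escape time 6
(row=2, col=1): c = -0.5550 + 0.6180i → escape time 7
(row=2, col=2): c = -0.4000 + 0.6180i → escape time 7
(row=2, col=3): c = -0.2450 + 0.6180i → escape time 7
(row=2, col=4): c = -0.0900 + 0.6180i → escape time 7
(row=3, col=0): c = -0.7100 + 0.4420i → escape time 7
(row=3, col=1): c = -0.5550 + 0.4420i → escape time 7
(row=3, col=2): c = -0.4000 + 0.4420i → escape time 7
(row=3, col=3): c = -0.2450 + 0.4420i → escape time 7
(row=3, col=4): c = -0.0900 + 0.4420i → escape time 7
(row=4, col=0): c = -0.7100 + 0.2660i → escape time 7
(row=4, col=1): c = -0.5550 + 0.2660i → escape time 7
(row=4, col=2): c = -0.4000 + 0.2660i → escape time 7
(row=4, col=3): c = -0.2450 + 0.2660i → escape time 7
(row=4, col=4): c = -0.0900 + 0.2660i → escape time 7
(row=5, col=0): c = -0.7100 + 0.0900i → escape time 7
(row=5, col=1): c = -0.5550 + 0.0900i → escape time 7
(row=5, col=2): c = -0.4000 + 0.0900i → escape time 7
(row=5, col=3): c = -0.2450 + 0.0900i → escape time 7
(row=5, col=4): c = -0.0900 + 0.0900i → escape time 7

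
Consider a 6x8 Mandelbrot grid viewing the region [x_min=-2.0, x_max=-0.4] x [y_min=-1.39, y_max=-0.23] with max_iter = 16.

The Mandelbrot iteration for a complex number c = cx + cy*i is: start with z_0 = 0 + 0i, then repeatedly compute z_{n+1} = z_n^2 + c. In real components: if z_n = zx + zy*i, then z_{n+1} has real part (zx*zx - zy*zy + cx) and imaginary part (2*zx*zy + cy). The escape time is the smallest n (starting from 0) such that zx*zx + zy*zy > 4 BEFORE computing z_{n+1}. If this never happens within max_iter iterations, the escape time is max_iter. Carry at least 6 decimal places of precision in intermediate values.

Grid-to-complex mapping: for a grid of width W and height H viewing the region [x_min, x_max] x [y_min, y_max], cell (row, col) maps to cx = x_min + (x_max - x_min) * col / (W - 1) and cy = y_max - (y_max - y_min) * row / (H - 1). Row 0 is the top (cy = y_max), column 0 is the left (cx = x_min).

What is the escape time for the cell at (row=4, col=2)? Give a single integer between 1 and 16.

Answer: 3

Derivation:
z_0 = 0 + 0i, c = -1.3600 + -0.8929i
Iter 1: z = -1.3600 + -0.8929i, |z|^2 = 2.6468
Iter 2: z = -0.3076 + 1.5357i, |z|^2 = 2.4530
Iter 3: z = -3.6238 + -1.8376i, |z|^2 = 16.5088
Escaped at iteration 3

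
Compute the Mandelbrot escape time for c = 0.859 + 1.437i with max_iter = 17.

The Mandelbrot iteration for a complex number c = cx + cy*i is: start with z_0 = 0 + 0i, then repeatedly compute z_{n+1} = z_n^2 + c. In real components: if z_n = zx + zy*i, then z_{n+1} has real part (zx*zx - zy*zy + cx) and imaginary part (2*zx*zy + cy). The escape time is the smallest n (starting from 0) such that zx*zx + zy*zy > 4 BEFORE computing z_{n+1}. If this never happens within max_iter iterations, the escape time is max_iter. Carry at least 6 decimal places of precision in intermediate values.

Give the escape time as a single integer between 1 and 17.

Answer: 2

Derivation:
z_0 = 0 + 0i, c = 0.8590 + 1.4370i
Iter 1: z = 0.8590 + 1.4370i, |z|^2 = 2.8029
Iter 2: z = -0.4681 + 3.9058i, |z|^2 = 15.4741
Escaped at iteration 2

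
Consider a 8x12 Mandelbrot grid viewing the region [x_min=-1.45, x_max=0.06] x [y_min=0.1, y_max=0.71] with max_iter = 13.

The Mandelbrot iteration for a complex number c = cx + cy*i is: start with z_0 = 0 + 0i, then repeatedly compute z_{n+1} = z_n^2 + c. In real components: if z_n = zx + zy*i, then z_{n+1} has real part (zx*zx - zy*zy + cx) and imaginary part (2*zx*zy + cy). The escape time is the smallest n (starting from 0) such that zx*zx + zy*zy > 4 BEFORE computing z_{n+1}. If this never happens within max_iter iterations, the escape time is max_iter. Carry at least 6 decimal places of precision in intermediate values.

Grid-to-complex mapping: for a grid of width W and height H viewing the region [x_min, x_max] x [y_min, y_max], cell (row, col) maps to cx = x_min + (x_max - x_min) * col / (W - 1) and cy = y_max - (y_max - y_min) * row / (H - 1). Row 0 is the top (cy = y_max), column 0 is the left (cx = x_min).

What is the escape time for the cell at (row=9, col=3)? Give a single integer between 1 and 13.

Answer: 13

Derivation:
z_0 = 0 + 0i, c = -0.8029 + 0.2109i
Iter 1: z = -0.8029 + 0.2109i, |z|^2 = 0.6891
Iter 2: z = -0.2028 + -0.1278i, |z|^2 = 0.0574
Iter 3: z = -0.7781 + 0.2627i, |z|^2 = 0.6744
Iter 4: z = -0.2665 + -0.1979i, |z|^2 = 0.1102
Iter 5: z = -0.7710 + 0.3164i, |z|^2 = 0.6946
Iter 6: z = -0.3085 + -0.2770i, |z|^2 = 0.1719
Iter 7: z = -0.7844 + 0.3818i, |z|^2 = 0.7610
Iter 8: z = -0.3334 + -0.3881i, |z|^2 = 0.2617
Iter 9: z = -0.8423 + 0.4696i, |z|^2 = 0.9301
Iter 10: z = -0.3139 + -0.5803i, |z|^2 = 0.4352
Iter 11: z = -1.0410 + 0.5752i, |z|^2 = 1.4146
Iter 12: z = -0.0500 + -0.9867i, |z|^2 = 0.9760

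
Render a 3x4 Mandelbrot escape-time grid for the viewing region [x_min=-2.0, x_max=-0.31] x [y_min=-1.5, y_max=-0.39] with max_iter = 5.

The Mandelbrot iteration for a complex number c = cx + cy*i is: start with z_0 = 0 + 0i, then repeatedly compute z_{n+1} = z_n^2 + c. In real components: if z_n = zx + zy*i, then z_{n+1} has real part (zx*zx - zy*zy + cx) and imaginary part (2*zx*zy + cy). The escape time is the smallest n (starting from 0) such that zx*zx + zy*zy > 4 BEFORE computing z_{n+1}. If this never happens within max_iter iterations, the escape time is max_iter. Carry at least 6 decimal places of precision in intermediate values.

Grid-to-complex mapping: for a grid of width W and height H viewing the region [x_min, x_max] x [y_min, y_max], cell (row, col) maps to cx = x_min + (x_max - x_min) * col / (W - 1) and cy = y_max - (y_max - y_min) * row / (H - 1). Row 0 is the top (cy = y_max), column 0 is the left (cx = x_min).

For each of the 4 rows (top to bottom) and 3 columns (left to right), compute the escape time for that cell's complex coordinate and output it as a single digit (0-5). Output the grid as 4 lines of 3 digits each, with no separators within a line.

(row=0, col=0): c = -2.0000 + -0.3900i → escape time 1
(row=0, col=1): c = -1.1550 + -0.3900i → escape time 5
(row=0, col=2): c = -0.3100 + -0.3900i → escape time 5
(row=1, col=0): c = -2.0000 + -0.7600i → escape time 1
(row=1, col=1): c = -1.1550 + -0.7600i → escape time 3
(row=1, col=2): c = -0.3100 + -0.7600i → escape time 5
(row=2, col=0): c = -2.0000 + -1.1300i → escape time 1
(row=2, col=1): c = -1.1550 + -1.1300i → escape time 3
(row=2, col=2): c = -0.3100 + -1.1300i → escape time 4
(row=3, col=0): c = -2.0000 + -1.5000i → escape time 1
(row=3, col=1): c = -1.1550 + -1.5000i → escape time 2
(row=3, col=2): c = -0.3100 + -1.5000i → escape time 2

Answer: 155
135
134
122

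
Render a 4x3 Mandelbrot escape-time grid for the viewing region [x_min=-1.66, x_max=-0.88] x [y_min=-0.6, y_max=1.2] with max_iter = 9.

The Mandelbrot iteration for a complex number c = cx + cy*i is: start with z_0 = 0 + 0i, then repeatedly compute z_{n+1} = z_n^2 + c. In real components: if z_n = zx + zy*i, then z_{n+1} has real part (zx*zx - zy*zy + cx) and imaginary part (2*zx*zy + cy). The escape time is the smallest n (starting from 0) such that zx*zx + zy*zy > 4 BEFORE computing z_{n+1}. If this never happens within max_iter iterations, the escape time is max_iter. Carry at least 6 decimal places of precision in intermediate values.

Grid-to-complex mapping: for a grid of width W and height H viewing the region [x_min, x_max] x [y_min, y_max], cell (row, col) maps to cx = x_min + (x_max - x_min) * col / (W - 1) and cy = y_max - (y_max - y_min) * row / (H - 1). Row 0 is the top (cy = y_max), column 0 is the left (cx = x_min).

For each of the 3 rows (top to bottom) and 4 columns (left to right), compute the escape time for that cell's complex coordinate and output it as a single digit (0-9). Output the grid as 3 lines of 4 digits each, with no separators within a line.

Answer: 1233
4599
3345

Derivation:
(row=0, col=0): c = -1.6600 + 1.2000i → escape time 1
(row=0, col=1): c = -1.4000 + 1.2000i → escape time 2
(row=0, col=2): c = -1.1400 + 1.2000i → escape time 3
(row=0, col=3): c = -0.8800 + 1.2000i → escape time 3
(row=1, col=0): c = -1.6600 + 0.3000i → escape time 4
(row=1, col=1): c = -1.4000 + 0.3000i → escape time 5
(row=1, col=2): c = -1.1400 + 0.3000i → escape time 9
(row=1, col=3): c = -0.8800 + 0.3000i → escape time 9
(row=2, col=0): c = -1.6600 + -0.6000i → escape time 3
(row=2, col=1): c = -1.4000 + -0.6000i → escape time 3
(row=2, col=2): c = -1.1400 + -0.6000i → escape time 4
(row=2, col=3): c = -0.8800 + -0.6000i → escape time 5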